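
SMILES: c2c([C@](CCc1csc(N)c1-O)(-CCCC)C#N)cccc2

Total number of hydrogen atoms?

Hydrogens are implicit in SMILES; fill each atom to its normal valence:
  6 × C (aromatic): 1 H each → 6
  5 × C: 2 H each → 10
  4 × C (aromatic): no H
  2 × C: no H
  1 × C: 3 H
  1 × N: 2 H
  1 × N: no H
  1 × O: 1 H
  1 × S (aromatic): no H
  Total hydrogens = 22.

22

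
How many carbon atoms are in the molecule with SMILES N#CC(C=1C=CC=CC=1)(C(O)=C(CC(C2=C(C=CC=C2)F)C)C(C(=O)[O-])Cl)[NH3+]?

21

The symbol for carbon appears 21 times in the SMILES. (Cl is a single chlorine, not C + l.)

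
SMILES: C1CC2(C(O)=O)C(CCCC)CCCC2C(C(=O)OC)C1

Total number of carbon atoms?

The symbol for carbon appears 17 times in the SMILES.

17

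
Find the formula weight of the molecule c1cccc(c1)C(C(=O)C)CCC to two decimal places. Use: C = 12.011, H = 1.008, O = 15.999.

176.26

Molecular formula: C12H16O.
M = 12×12.011 + 16×1.008 + 1×15.999 = 176.26 g/mol.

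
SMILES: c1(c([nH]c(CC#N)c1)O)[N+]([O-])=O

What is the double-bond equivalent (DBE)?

Molecular formula from the SMILES: C6H5N3O3.
DoU = (2C + 2 + N − H − X)/2 = (2·6 + 2 + 3 − 5 − 0)/2 = 12/2 = 6.
(Structurally: 1 ring(s) + 5 π bond(s) = 6.)

6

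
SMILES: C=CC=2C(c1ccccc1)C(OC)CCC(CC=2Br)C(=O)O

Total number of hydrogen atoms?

21

Hydrogens are implicit in SMILES; fill each atom to its normal valence:
  5 × C (aromatic): 1 H each → 5
  4 × C: 2 H each → 8
  4 × C: 1 H each → 4
  3 × C: no H
  2 × O: no H
  1 × Br: no H
  1 × C: 3 H
  1 × C (aromatic): no H
  1 × O: 1 H
  Total hydrogens = 21.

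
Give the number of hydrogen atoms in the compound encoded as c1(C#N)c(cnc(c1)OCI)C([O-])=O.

Hydrogens are implicit in SMILES; fill each atom to its normal valence:
  3 × C (aromatic): no H
  2 × C (aromatic): 1 H each → 2
  2 × C: no H
  2 × O: no H
  1 × C: 2 H
  1 × I: no H
  1 × N (aromatic): no H
  1 × N: no H
  1 × O (charge -1): no H
  Total hydrogens = 4.

4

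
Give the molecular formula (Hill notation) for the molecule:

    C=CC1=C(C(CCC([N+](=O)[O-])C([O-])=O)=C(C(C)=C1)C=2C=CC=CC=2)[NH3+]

Heavy atoms from the SMILES: 19 C, 2 N, 4 O.
Implicit hydrogens by atom environment:
  6 × C (aromatic): 1 H each → 6
  6 × C (aromatic): no H
  3 × C: 2 H each → 6
  2 × C: 1 H each → 2
  2 × O: no H
  2 × O (charge -1): no H
  1 × C: 3 H
  1 × C: no H
  1 × N (charge +1): 3 H
  1 × N (charge +1): no H
  Total hydrogens = 20.
Molecular formula: C19H20N2O4

C19H20N2O4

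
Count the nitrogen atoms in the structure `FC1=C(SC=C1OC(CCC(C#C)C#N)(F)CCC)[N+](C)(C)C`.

The symbol for nitrogen appears 2 times in the SMILES.

2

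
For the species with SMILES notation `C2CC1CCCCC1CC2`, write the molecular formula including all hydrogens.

Heavy atoms from the SMILES: 10 C.
Implicit hydrogens by atom environment:
  8 × C: 2 H each → 16
  2 × C: 1 H each → 2
  Total hydrogens = 18.
Molecular formula: C10H18

C10H18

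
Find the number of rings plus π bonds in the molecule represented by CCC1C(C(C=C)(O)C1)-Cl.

2

Molecular formula from the SMILES: C8H13ClO.
DoU = (2C + 2 + N − H − X)/2 = (2·8 + 2 + 0 − 13 − 1)/2 = 4/2 = 2.
(Structurally: 1 ring(s) + 1 π bond(s) = 2.)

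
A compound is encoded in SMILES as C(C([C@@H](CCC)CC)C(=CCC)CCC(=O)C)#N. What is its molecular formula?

Heavy atoms from the SMILES: 16 C, 1 N, 1 O.
Implicit hydrogens by atom environment:
  6 × C: 2 H each → 12
  4 × C: 3 H each → 12
  3 × C: 1 H each → 3
  3 × C: no H
  1 × N: no H
  1 × O: no H
  Total hydrogens = 27.
Molecular formula: C16H27NO

C16H27NO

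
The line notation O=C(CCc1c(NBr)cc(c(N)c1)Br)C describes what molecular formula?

Heavy atoms from the SMILES: 2 Br, 10 C, 2 N, 1 O.
Implicit hydrogens by atom environment:
  4 × C (aromatic): no H
  2 × Br: no H
  2 × C: 2 H each → 4
  2 × C (aromatic): 1 H each → 2
  1 × C: 3 H
  1 × C: no H
  1 × N: 2 H
  1 × N: 1 H
  1 × O: no H
  Total hydrogens = 12.
Molecular formula: C10H12Br2N2O

C10H12Br2N2O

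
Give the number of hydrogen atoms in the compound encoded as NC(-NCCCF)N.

Hydrogens are implicit in SMILES; fill each atom to its normal valence:
  3 × C: 2 H each → 6
  2 × N: 2 H each → 4
  1 × C: 1 H
  1 × F: no H
  1 × N: 1 H
  Total hydrogens = 12.

12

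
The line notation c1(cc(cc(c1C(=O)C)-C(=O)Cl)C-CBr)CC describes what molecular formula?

Heavy atoms from the SMILES: 1 Br, 13 C, 1 Cl, 2 O.
Implicit hydrogens by atom environment:
  4 × C (aromatic): no H
  3 × C: 2 H each → 6
  2 × C: 3 H each → 6
  2 × C (aromatic): 1 H each → 2
  2 × C: no H
  2 × O: no H
  1 × Br: no H
  1 × Cl: no H
  Total hydrogens = 14.
Molecular formula: C13H14BrClO2

C13H14BrClO2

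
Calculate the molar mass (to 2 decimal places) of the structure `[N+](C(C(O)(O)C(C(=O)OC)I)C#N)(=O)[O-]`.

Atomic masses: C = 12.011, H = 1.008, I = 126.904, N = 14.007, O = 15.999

330.03

Molecular formula: C6H7IN2O6.
M = 6×12.011 + 7×1.008 + 1×126.904 + 2×14.007 + 6×15.999 = 330.03 g/mol.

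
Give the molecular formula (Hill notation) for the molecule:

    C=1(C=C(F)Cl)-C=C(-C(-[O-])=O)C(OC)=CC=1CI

Heavy atoms from the SMILES: 11 C, 1 Cl, 1 F, 1 I, 3 O.
Implicit hydrogens by atom environment:
  4 × C (aromatic): no H
  2 × C (aromatic): 1 H each → 2
  2 × C: no H
  2 × O: no H
  1 × C: 3 H
  1 × C: 2 H
  1 × C: 1 H
  1 × Cl: no H
  1 × F: no H
  1 × I: no H
  1 × O (charge -1): no H
  Total hydrogens = 8.
Net charge -1.
Molecular formula: C11H8ClFIO3-

C11H8ClFIO3-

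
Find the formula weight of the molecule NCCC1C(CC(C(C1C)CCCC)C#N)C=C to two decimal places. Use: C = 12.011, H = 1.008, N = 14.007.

Molecular formula: C16H28N2.
M = 16×12.011 + 28×1.008 + 2×14.007 = 248.41 g/mol.

248.41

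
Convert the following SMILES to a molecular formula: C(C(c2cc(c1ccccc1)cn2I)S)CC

C14H16INS

Heavy atoms from the SMILES: 14 C, 1 I, 1 N, 1 S.
Implicit hydrogens by atom environment:
  7 × C (aromatic): 1 H each → 7
  3 × C (aromatic): no H
  2 × C: 2 H each → 4
  1 × C: 3 H
  1 × C: 1 H
  1 × I: no H
  1 × N (aromatic): no H
  1 × S: 1 H
  Total hydrogens = 16.
Molecular formula: C14H16INS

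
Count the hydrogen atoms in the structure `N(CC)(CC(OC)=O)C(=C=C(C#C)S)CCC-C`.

21

Hydrogens are implicit in SMILES; fill each atom to its normal valence:
  5 × C: 2 H each → 10
  5 × C: no H
  3 × C: 3 H each → 9
  2 × O: no H
  1 × C: 1 H
  1 × N: no H
  1 × S: 1 H
  Total hydrogens = 21.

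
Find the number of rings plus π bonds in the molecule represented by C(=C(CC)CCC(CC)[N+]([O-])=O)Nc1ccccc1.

6

Molecular formula from the SMILES: C15H22N2O2.
DoU = (2C + 2 + N − H − X)/2 = (2·15 + 2 + 2 − 22 − 0)/2 = 12/2 = 6.
(Structurally: 1 ring(s) + 5 π bond(s) = 6.)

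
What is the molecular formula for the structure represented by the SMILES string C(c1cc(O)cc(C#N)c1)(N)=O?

C8H6N2O2

Heavy atoms from the SMILES: 8 C, 2 N, 2 O.
Implicit hydrogens by atom environment:
  3 × C (aromatic): 1 H each → 3
  3 × C (aromatic): no H
  2 × C: no H
  1 × N: 2 H
  1 × N: no H
  1 × O: 1 H
  1 × O: no H
  Total hydrogens = 6.
Molecular formula: C8H6N2O2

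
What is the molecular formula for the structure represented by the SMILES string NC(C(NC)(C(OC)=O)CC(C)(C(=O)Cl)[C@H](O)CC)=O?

C12H21ClN2O5

Heavy atoms from the SMILES: 12 C, 1 Cl, 2 N, 5 O.
Implicit hydrogens by atom environment:
  5 × C: no H
  4 × C: 3 H each → 12
  4 × O: no H
  2 × C: 2 H each → 4
  1 × C: 1 H
  1 × Cl: no H
  1 × N: 2 H
  1 × N: 1 H
  1 × O: 1 H
  Total hydrogens = 21.
Molecular formula: C12H21ClN2O5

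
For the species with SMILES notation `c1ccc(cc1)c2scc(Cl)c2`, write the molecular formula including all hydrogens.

C10H7ClS

Heavy atoms from the SMILES: 10 C, 1 Cl, 1 S.
Implicit hydrogens by atom environment:
  7 × C (aromatic): 1 H each → 7
  3 × C (aromatic): no H
  1 × Cl: no H
  1 × S (aromatic): no H
  Total hydrogens = 7.
Molecular formula: C10H7ClS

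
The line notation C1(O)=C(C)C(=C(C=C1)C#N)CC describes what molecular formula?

Heavy atoms from the SMILES: 10 C, 1 N, 1 O.
Implicit hydrogens by atom environment:
  4 × C (aromatic): no H
  2 × C: 3 H each → 6
  2 × C (aromatic): 1 H each → 2
  1 × C: 2 H
  1 × C: no H
  1 × N: no H
  1 × O: 1 H
  Total hydrogens = 11.
Molecular formula: C10H11NO

C10H11NO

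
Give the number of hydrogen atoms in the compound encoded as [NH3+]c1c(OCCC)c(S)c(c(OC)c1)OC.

18

Hydrogens are implicit in SMILES; fill each atom to its normal valence:
  5 × C (aromatic): no H
  3 × C: 3 H each → 9
  3 × O: no H
  2 × C: 2 H each → 4
  1 × C (aromatic): 1 H
  1 × N (charge +1): 3 H
  1 × S: 1 H
  Total hydrogens = 18.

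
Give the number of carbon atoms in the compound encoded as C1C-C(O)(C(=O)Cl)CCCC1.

The symbol for carbon appears 8 times in the SMILES. (Cl is a single chlorine, not C + l.)

8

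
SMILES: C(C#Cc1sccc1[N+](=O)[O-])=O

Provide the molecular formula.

Heavy atoms from the SMILES: 7 C, 1 N, 3 O, 1 S.
Implicit hydrogens by atom environment:
  2 × C (aromatic): 1 H each → 2
  2 × C (aromatic): no H
  2 × C: no H
  2 × O: no H
  1 × C: 1 H
  1 × N (charge +1): no H
  1 × O (charge -1): no H
  1 × S (aromatic): no H
  Total hydrogens = 3.
Molecular formula: C7H3NO3S

C7H3NO3S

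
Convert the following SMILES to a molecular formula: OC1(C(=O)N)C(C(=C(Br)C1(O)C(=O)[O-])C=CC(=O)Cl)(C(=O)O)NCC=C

Heavy atoms from the SMILES: 1 Br, 14 C, 1 Cl, 2 N, 8 O.
Implicit hydrogens by atom environment:
  9 × C: no H
  4 × O: no H
  3 × C: 1 H each → 3
  3 × O: 1 H each → 3
  2 × C: 2 H each → 4
  1 × Br: no H
  1 × Cl: no H
  1 × N: 2 H
  1 × N: 1 H
  1 × O (charge -1): no H
  Total hydrogens = 13.
Net charge -1.
Molecular formula: C14H13BrClN2O8-

C14H13BrClN2O8-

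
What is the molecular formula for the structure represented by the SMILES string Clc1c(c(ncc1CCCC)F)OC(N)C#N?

C11H13ClFN3O

Heavy atoms from the SMILES: 11 C, 1 Cl, 1 F, 3 N, 1 O.
Implicit hydrogens by atom environment:
  4 × C (aromatic): no H
  3 × C: 2 H each → 6
  1 × C: 3 H
  1 × C (aromatic): 1 H
  1 × C: 1 H
  1 × C: no H
  1 × Cl: no H
  1 × F: no H
  1 × N: 2 H
  1 × N (aromatic): no H
  1 × N: no H
  1 × O: no H
  Total hydrogens = 13.
Molecular formula: C11H13ClFN3O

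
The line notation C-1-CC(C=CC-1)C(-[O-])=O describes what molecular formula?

C7H9O2-

Heavy atoms from the SMILES: 7 C, 2 O.
Implicit hydrogens by atom environment:
  3 × C: 2 H each → 6
  3 × C: 1 H each → 3
  1 × C: no H
  1 × O: no H
  1 × O (charge -1): no H
  Total hydrogens = 9.
Net charge -1.
Molecular formula: C7H9O2-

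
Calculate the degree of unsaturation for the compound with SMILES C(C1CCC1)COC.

1

Molecular formula from the SMILES: C7H14O.
DoU = (2C + 2 + N − H − X)/2 = (2·7 + 2 + 0 − 14 − 0)/2 = 2/2 = 1.
(Structurally: 1 ring(s) + 0 π bond(s) = 1.)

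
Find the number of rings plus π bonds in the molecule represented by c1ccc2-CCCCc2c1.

5

Molecular formula from the SMILES: C10H12.
DoU = (2C + 2 + N − H − X)/2 = (2·10 + 2 + 0 − 12 − 0)/2 = 10/2 = 5.
(Structurally: 2 ring(s) + 3 π bond(s) = 5.)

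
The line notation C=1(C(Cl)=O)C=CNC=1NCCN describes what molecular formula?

Heavy atoms from the SMILES: 7 C, 1 Cl, 3 N, 1 O.
Implicit hydrogens by atom environment:
  2 × C: 2 H each → 4
  2 × C (aromatic): 1 H each → 2
  2 × C (aromatic): no H
  1 × C: no H
  1 × Cl: no H
  1 × N: 2 H
  1 × N (aromatic): 1 H
  1 × N: 1 H
  1 × O: no H
  Total hydrogens = 10.
Molecular formula: C7H10ClN3O

C7H10ClN3O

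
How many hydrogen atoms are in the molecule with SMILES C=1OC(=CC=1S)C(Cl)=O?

3

Hydrogens are implicit in SMILES; fill each atom to its normal valence:
  2 × C (aromatic): 1 H each → 2
  2 × C (aromatic): no H
  1 × C: no H
  1 × Cl: no H
  1 × O (aromatic): no H
  1 × O: no H
  1 × S: 1 H
  Total hydrogens = 3.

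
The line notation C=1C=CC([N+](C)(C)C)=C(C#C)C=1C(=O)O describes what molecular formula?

Heavy atoms from the SMILES: 12 C, 1 N, 2 O.
Implicit hydrogens by atom environment:
  3 × C: 3 H each → 9
  3 × C (aromatic): 1 H each → 3
  3 × C (aromatic): no H
  2 × C: no H
  1 × C: 1 H
  1 × N (charge +1): no H
  1 × O: 1 H
  1 × O: no H
  Total hydrogens = 14.
Net charge +1.
Molecular formula: C12H14NO2+

C12H14NO2+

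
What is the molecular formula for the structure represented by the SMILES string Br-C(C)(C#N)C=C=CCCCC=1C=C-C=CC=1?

C15H16BrN

Heavy atoms from the SMILES: 1 Br, 15 C, 1 N.
Implicit hydrogens by atom environment:
  5 × C (aromatic): 1 H each → 5
  3 × C: 2 H each → 6
  3 × C: no H
  2 × C: 1 H each → 2
  1 × Br: no H
  1 × C: 3 H
  1 × C (aromatic): no H
  1 × N: no H
  Total hydrogens = 16.
Molecular formula: C15H16BrN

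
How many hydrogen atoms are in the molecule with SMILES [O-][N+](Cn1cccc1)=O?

6

Hydrogens are implicit in SMILES; fill each atom to its normal valence:
  4 × C (aromatic): 1 H each → 4
  1 × C: 2 H
  1 × N (aromatic): no H
  1 × N (charge +1): no H
  1 × O: no H
  1 × O (charge -1): no H
  Total hydrogens = 6.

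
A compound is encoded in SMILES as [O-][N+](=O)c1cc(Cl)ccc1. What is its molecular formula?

C6H4ClNO2

Heavy atoms from the SMILES: 6 C, 1 Cl, 1 N, 2 O.
Implicit hydrogens by atom environment:
  4 × C (aromatic): 1 H each → 4
  2 × C (aromatic): no H
  1 × Cl: no H
  1 × N (charge +1): no H
  1 × O: no H
  1 × O (charge -1): no H
  Total hydrogens = 4.
Molecular formula: C6H4ClNO2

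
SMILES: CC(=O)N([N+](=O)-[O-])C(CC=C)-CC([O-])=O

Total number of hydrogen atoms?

Hydrogens are implicit in SMILES; fill each atom to its normal valence:
  3 × C: 2 H each → 6
  3 × O: no H
  2 × C: 1 H each → 2
  2 × C: no H
  2 × O (charge -1): no H
  1 × C: 3 H
  1 × N: no H
  1 × N (charge +1): no H
  Total hydrogens = 11.

11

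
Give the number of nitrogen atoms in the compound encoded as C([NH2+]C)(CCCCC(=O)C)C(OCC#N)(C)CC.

The symbol for nitrogen appears 2 times in the SMILES.

2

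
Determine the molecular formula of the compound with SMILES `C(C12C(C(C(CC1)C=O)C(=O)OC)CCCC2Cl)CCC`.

C17H27ClO3

Heavy atoms from the SMILES: 17 C, 1 Cl, 3 O.
Implicit hydrogens by atom environment:
  8 × C: 2 H each → 16
  5 × C: 1 H each → 5
  3 × O: no H
  2 × C: 3 H each → 6
  2 × C: no H
  1 × Cl: no H
  Total hydrogens = 27.
Molecular formula: C17H27ClO3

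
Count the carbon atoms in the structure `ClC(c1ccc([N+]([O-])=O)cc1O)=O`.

The symbol for carbon appears 7 times in the SMILES. Lowercase c denotes aromatic carbon and counts toward C.

7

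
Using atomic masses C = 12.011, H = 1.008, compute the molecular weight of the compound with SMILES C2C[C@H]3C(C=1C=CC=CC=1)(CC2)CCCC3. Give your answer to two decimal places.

Molecular formula: C16H22.
M = 16×12.011 + 22×1.008 = 214.35 g/mol.

214.35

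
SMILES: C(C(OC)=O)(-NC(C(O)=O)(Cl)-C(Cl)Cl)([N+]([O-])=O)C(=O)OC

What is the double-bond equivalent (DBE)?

Molecular formula from the SMILES: C8H9Cl3N2O8.
DoU = (2C + 2 + N − H − X)/2 = (2·8 + 2 + 2 − 9 − 3)/2 = 8/2 = 4.
(Structurally: 0 ring(s) + 4 π bond(s) = 4.)

4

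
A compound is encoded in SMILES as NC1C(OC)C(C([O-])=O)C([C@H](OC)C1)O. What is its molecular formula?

C9H16NO5-

Heavy atoms from the SMILES: 9 C, 1 N, 5 O.
Implicit hydrogens by atom environment:
  5 × C: 1 H each → 5
  3 × O: no H
  2 × C: 3 H each → 6
  1 × C: 2 H
  1 × C: no H
  1 × N: 2 H
  1 × O: 1 H
  1 × O (charge -1): no H
  Total hydrogens = 16.
Net charge -1.
Molecular formula: C9H16NO5-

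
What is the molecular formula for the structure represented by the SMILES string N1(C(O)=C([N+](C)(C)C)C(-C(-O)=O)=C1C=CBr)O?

C10H14BrN2O4+

Heavy atoms from the SMILES: 1 Br, 10 C, 2 N, 4 O.
Implicit hydrogens by atom environment:
  4 × C (aromatic): no H
  3 × C: 3 H each → 9
  3 × O: 1 H each → 3
  2 × C: 1 H each → 2
  1 × Br: no H
  1 × C: no H
  1 × N (aromatic): no H
  1 × N (charge +1): no H
  1 × O: no H
  Total hydrogens = 14.
Net charge +1.
Molecular formula: C10H14BrN2O4+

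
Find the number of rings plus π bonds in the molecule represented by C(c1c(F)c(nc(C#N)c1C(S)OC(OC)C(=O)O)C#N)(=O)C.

Molecular formula from the SMILES: C13H10FN3O5S.
DoU = (2C + 2 + N − H − X)/2 = (2·13 + 2 + 3 − 10 − 1)/2 = 20/2 = 10.
(Structurally: 1 ring(s) + 9 π bond(s) = 10.)

10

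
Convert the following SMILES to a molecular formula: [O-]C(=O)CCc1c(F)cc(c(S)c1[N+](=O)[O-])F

Heavy atoms from the SMILES: 9 C, 2 F, 1 N, 4 O, 1 S.
Implicit hydrogens by atom environment:
  5 × C (aromatic): no H
  2 × C: 2 H each → 4
  2 × F: no H
  2 × O: no H
  2 × O (charge -1): no H
  1 × C (aromatic): 1 H
  1 × C: no H
  1 × N (charge +1): no H
  1 × S: 1 H
  Total hydrogens = 6.
Net charge -1.
Molecular formula: C9H6F2NO4S-

C9H6F2NO4S-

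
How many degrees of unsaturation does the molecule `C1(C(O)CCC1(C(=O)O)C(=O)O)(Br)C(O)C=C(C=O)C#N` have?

7

Molecular formula from the SMILES: C12H12BrNO7.
DoU = (2C + 2 + N − H − X)/2 = (2·12 + 2 + 1 − 12 − 1)/2 = 14/2 = 7.
(Structurally: 1 ring(s) + 6 π bond(s) = 7.)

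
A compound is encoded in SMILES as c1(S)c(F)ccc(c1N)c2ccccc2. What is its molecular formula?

Heavy atoms from the SMILES: 12 C, 1 F, 1 N, 1 S.
Implicit hydrogens by atom environment:
  7 × C (aromatic): 1 H each → 7
  5 × C (aromatic): no H
  1 × F: no H
  1 × N: 2 H
  1 × S: 1 H
  Total hydrogens = 10.
Molecular formula: C12H10FNS

C12H10FNS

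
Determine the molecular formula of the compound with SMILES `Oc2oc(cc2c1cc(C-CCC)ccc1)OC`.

Heavy atoms from the SMILES: 15 C, 3 O.
Implicit hydrogens by atom environment:
  5 × C (aromatic): 1 H each → 5
  5 × C (aromatic): no H
  3 × C: 2 H each → 6
  2 × C: 3 H each → 6
  1 × O: 1 H
  1 × O (aromatic): no H
  1 × O: no H
  Total hydrogens = 18.
Molecular formula: C15H18O3

C15H18O3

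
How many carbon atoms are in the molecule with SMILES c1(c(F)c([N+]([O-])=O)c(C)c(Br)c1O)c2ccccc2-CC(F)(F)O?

15

The symbol for carbon appears 15 times in the SMILES. Lowercase c denotes aromatic carbon and counts toward C.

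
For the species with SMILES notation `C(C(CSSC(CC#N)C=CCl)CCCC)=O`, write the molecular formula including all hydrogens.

Heavy atoms from the SMILES: 12 C, 1 Cl, 1 N, 1 O, 2 S.
Implicit hydrogens by atom environment:
  5 × C: 2 H each → 10
  5 × C: 1 H each → 5
  2 × S: no H
  1 × C: 3 H
  1 × C: no H
  1 × Cl: no H
  1 × N: no H
  1 × O: no H
  Total hydrogens = 18.
Molecular formula: C12H18ClNOS2

C12H18ClNOS2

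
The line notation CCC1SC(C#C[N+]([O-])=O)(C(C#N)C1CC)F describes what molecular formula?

C11H13FN2O2S

Heavy atoms from the SMILES: 11 C, 1 F, 2 N, 2 O, 1 S.
Implicit hydrogens by atom environment:
  4 × C: no H
  3 × C: 1 H each → 3
  2 × C: 3 H each → 6
  2 × C: 2 H each → 4
  1 × F: no H
  1 × N: no H
  1 × N (charge +1): no H
  1 × O: no H
  1 × O (charge -1): no H
  1 × S: no H
  Total hydrogens = 13.
Molecular formula: C11H13FN2O2S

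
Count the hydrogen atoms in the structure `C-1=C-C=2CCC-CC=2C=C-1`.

12

Hydrogens are implicit in SMILES; fill each atom to its normal valence:
  4 × C: 2 H each → 8
  4 × C (aromatic): 1 H each → 4
  2 × C (aromatic): no H
  Total hydrogens = 12.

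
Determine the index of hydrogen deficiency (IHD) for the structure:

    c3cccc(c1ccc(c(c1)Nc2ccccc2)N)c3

12

Molecular formula from the SMILES: C18H16N2.
DoU = (2C + 2 + N − H − X)/2 = (2·18 + 2 + 2 − 16 − 0)/2 = 24/2 = 12.
(Structurally: 3 ring(s) + 9 π bond(s) = 12.)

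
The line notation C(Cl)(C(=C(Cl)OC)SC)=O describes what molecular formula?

C5H6Cl2O2S

Heavy atoms from the SMILES: 5 C, 2 Cl, 2 O, 1 S.
Implicit hydrogens by atom environment:
  3 × C: no H
  2 × C: 3 H each → 6
  2 × Cl: no H
  2 × O: no H
  1 × S: no H
  Total hydrogens = 6.
Molecular formula: C5H6Cl2O2S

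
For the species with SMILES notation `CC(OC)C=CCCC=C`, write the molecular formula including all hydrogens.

Heavy atoms from the SMILES: 9 C, 1 O.
Implicit hydrogens by atom environment:
  4 × C: 1 H each → 4
  3 × C: 2 H each → 6
  2 × C: 3 H each → 6
  1 × O: no H
  Total hydrogens = 16.
Molecular formula: C9H16O

C9H16O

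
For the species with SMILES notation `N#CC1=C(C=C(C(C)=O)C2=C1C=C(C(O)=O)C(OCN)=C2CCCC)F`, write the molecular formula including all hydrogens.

C19H19FN2O4

Heavy atoms from the SMILES: 19 C, 1 F, 2 N, 4 O.
Implicit hydrogens by atom environment:
  8 × C (aromatic): no H
  4 × C: 2 H each → 8
  3 × C: no H
  3 × O: no H
  2 × C: 3 H each → 6
  2 × C (aromatic): 1 H each → 2
  1 × F: no H
  1 × N: 2 H
  1 × N: no H
  1 × O: 1 H
  Total hydrogens = 19.
Molecular formula: C19H19FN2O4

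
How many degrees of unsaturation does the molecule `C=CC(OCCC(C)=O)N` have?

Molecular formula from the SMILES: C7H13NO2.
DoU = (2C + 2 + N − H − X)/2 = (2·7 + 2 + 1 − 13 − 0)/2 = 4/2 = 2.
(Structurally: 0 ring(s) + 2 π bond(s) = 2.)

2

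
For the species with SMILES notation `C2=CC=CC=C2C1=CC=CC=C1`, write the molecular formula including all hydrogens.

C12H10

Heavy atoms from the SMILES: 12 C.
Implicit hydrogens by atom environment:
  10 × C (aromatic): 1 H each → 10
  2 × C (aromatic): no H
  Total hydrogens = 10.
Molecular formula: C12H10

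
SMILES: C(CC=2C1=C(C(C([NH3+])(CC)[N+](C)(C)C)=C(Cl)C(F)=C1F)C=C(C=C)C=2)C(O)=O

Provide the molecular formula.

[C21H27ClF2N2O2]2+

Heavy atoms from the SMILES: 21 C, 1 Cl, 2 F, 2 N, 2 O.
Implicit hydrogens by atom environment:
  8 × C (aromatic): no H
  4 × C: 3 H each → 12
  4 × C: 2 H each → 8
  2 × C (aromatic): 1 H each → 2
  2 × C: no H
  2 × F: no H
  1 × C: 1 H
  1 × Cl: no H
  1 × N (charge +1): 3 H
  1 × N (charge +1): no H
  1 × O: 1 H
  1 × O: no H
  Total hydrogens = 27.
Net charge +2.
Molecular formula: [C21H27ClF2N2O2]2+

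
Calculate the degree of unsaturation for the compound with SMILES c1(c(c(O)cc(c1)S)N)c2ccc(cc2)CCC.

Molecular formula from the SMILES: C15H17NOS.
DoU = (2C + 2 + N − H − X)/2 = (2·15 + 2 + 1 − 17 − 0)/2 = 16/2 = 8.
(Structurally: 2 ring(s) + 6 π bond(s) = 8.)

8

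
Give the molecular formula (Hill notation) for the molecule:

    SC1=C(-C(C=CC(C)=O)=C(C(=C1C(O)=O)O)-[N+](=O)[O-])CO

C12H11NO7S

Heavy atoms from the SMILES: 12 C, 1 N, 7 O, 1 S.
Implicit hydrogens by atom environment:
  6 × C (aromatic): no H
  3 × O: 1 H each → 3
  3 × O: no H
  2 × C: 1 H each → 2
  2 × C: no H
  1 × C: 3 H
  1 × C: 2 H
  1 × N (charge +1): no H
  1 × O (charge -1): no H
  1 × S: 1 H
  Total hydrogens = 11.
Molecular formula: C12H11NO7S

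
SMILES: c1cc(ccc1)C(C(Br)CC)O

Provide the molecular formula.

Heavy atoms from the SMILES: 1 Br, 10 C, 1 O.
Implicit hydrogens by atom environment:
  5 × C (aromatic): 1 H each → 5
  2 × C: 1 H each → 2
  1 × Br: no H
  1 × C: 3 H
  1 × C: 2 H
  1 × C (aromatic): no H
  1 × O: 1 H
  Total hydrogens = 13.
Molecular formula: C10H13BrO

C10H13BrO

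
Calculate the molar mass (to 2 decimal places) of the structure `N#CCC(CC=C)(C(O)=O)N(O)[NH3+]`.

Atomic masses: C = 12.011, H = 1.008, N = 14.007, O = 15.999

186.19

Molecular formula: C7H12N3O3+.
M = 7×12.011 + 12×1.008 + 3×14.007 + 3×15.999 = 186.19 g/mol.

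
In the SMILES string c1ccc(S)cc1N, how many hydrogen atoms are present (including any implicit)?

7

Hydrogens are implicit in SMILES; fill each atom to its normal valence:
  4 × C (aromatic): 1 H each → 4
  2 × C (aromatic): no H
  1 × N: 2 H
  1 × S: 1 H
  Total hydrogens = 7.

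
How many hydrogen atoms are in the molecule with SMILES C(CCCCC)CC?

Hydrogens are implicit in SMILES; fill each atom to its normal valence:
  6 × C: 2 H each → 12
  2 × C: 3 H each → 6
  Total hydrogens = 18.

18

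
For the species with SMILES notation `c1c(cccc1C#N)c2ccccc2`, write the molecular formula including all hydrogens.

Heavy atoms from the SMILES: 13 C, 1 N.
Implicit hydrogens by atom environment:
  9 × C (aromatic): 1 H each → 9
  3 × C (aromatic): no H
  1 × C: no H
  1 × N: no H
  Total hydrogens = 9.
Molecular formula: C13H9N

C13H9N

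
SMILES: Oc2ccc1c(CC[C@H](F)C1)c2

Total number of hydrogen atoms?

11

Hydrogens are implicit in SMILES; fill each atom to its normal valence:
  3 × C: 2 H each → 6
  3 × C (aromatic): 1 H each → 3
  3 × C (aromatic): no H
  1 × C: 1 H
  1 × F: no H
  1 × O: 1 H
  Total hydrogens = 11.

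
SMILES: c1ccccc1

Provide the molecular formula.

C6H6

Heavy atoms from the SMILES: 6 C.
Implicit hydrogens by atom environment:
  6 × C (aromatic): 1 H each → 6
  Total hydrogens = 6.
Molecular formula: C6H6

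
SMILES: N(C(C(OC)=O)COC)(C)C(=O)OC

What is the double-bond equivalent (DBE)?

2

Molecular formula from the SMILES: C8H15NO5.
DoU = (2C + 2 + N − H − X)/2 = (2·8 + 2 + 1 − 15 − 0)/2 = 4/2 = 2.
(Structurally: 0 ring(s) + 2 π bond(s) = 2.)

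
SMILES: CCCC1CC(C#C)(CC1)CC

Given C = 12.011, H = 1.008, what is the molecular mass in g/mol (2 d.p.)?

164.29

Molecular formula: C12H20.
M = 12×12.011 + 20×1.008 = 164.29 g/mol.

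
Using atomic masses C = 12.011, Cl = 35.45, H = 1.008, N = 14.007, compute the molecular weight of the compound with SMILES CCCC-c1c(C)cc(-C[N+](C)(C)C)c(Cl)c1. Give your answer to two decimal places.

Molecular formula: C15H25ClN+.
M = 15×12.011 + 1×35.45 + 25×1.008 + 1×14.007 = 254.82 g/mol.

254.82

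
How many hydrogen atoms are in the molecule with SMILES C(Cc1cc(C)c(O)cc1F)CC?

15

Hydrogens are implicit in SMILES; fill each atom to its normal valence:
  4 × C (aromatic): no H
  3 × C: 2 H each → 6
  2 × C: 3 H each → 6
  2 × C (aromatic): 1 H each → 2
  1 × F: no H
  1 × O: 1 H
  Total hydrogens = 15.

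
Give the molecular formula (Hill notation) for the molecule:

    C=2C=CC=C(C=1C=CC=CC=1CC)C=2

Heavy atoms from the SMILES: 14 C.
Implicit hydrogens by atom environment:
  9 × C (aromatic): 1 H each → 9
  3 × C (aromatic): no H
  1 × C: 3 H
  1 × C: 2 H
  Total hydrogens = 14.
Molecular formula: C14H14

C14H14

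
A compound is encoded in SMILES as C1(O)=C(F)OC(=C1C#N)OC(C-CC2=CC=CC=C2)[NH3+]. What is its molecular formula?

Heavy atoms from the SMILES: 14 C, 1 F, 2 N, 3 O.
Implicit hydrogens by atom environment:
  5 × C (aromatic): 1 H each → 5
  5 × C (aromatic): no H
  2 × C: 2 H each → 4
  1 × C: 1 H
  1 × C: no H
  1 × F: no H
  1 × N (charge +1): 3 H
  1 × N: no H
  1 × O: 1 H
  1 × O (aromatic): no H
  1 × O: no H
  Total hydrogens = 14.
Net charge +1.
Molecular formula: C14H14FN2O3+

C14H14FN2O3+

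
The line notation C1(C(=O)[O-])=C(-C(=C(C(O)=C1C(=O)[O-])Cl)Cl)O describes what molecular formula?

[C8H2Cl2O6]2-

Heavy atoms from the SMILES: 8 C, 2 Cl, 6 O.
Implicit hydrogens by atom environment:
  6 × C (aromatic): no H
  2 × C: no H
  2 × Cl: no H
  2 × O: 1 H each → 2
  2 × O: no H
  2 × O (charge -1): no H
  Total hydrogens = 2.
Net charge -2.
Molecular formula: [C8H2Cl2O6]2-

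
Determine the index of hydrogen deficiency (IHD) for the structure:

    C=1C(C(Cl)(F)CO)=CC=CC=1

4

Molecular formula from the SMILES: C8H8ClFO.
DoU = (2C + 2 + N − H − X)/2 = (2·8 + 2 + 0 − 8 − 2)/2 = 8/2 = 4.
(Structurally: 1 ring(s) + 3 π bond(s) = 4.)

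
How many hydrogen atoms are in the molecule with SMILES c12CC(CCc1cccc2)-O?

12

Hydrogens are implicit in SMILES; fill each atom to its normal valence:
  4 × C (aromatic): 1 H each → 4
  3 × C: 2 H each → 6
  2 × C (aromatic): no H
  1 × C: 1 H
  1 × O: 1 H
  Total hydrogens = 12.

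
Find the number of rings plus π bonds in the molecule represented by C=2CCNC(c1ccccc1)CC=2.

6

Molecular formula from the SMILES: C12H15N.
DoU = (2C + 2 + N − H − X)/2 = (2·12 + 2 + 1 − 15 − 0)/2 = 12/2 = 6.
(Structurally: 2 ring(s) + 4 π bond(s) = 6.)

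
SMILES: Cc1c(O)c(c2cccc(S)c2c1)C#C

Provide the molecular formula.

Heavy atoms from the SMILES: 13 C, 1 O, 1 S.
Implicit hydrogens by atom environment:
  6 × C (aromatic): no H
  4 × C (aromatic): 1 H each → 4
  1 × C: 3 H
  1 × C: 1 H
  1 × C: no H
  1 × O: 1 H
  1 × S: 1 H
  Total hydrogens = 10.
Molecular formula: C13H10OS

C13H10OS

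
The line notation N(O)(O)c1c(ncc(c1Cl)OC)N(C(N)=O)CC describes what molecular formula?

C9H13ClN4O4

Heavy atoms from the SMILES: 9 C, 1 Cl, 4 N, 4 O.
Implicit hydrogens by atom environment:
  4 × C (aromatic): no H
  2 × C: 3 H each → 6
  2 × N: no H
  2 × O: 1 H each → 2
  2 × O: no H
  1 × C: 2 H
  1 × C (aromatic): 1 H
  1 × C: no H
  1 × Cl: no H
  1 × N: 2 H
  1 × N (aromatic): no H
  Total hydrogens = 13.
Molecular formula: C9H13ClN4O4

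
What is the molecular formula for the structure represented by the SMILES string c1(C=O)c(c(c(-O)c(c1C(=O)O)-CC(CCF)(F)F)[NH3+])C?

Heavy atoms from the SMILES: 13 C, 3 F, 1 N, 4 O.
Implicit hydrogens by atom environment:
  6 × C (aromatic): no H
  3 × C: 2 H each → 6
  3 × F: no H
  2 × C: no H
  2 × O: 1 H each → 2
  2 × O: no H
  1 × C: 3 H
  1 × C: 1 H
  1 × N (charge +1): 3 H
  Total hydrogens = 15.
Net charge +1.
Molecular formula: C13H15F3NO4+

C13H15F3NO4+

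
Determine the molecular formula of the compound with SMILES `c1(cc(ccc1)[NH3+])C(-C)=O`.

Heavy atoms from the SMILES: 8 C, 1 N, 1 O.
Implicit hydrogens by atom environment:
  4 × C (aromatic): 1 H each → 4
  2 × C (aromatic): no H
  1 × C: 3 H
  1 × C: no H
  1 × N (charge +1): 3 H
  1 × O: no H
  Total hydrogens = 10.
Net charge +1.
Molecular formula: C8H10NO+

C8H10NO+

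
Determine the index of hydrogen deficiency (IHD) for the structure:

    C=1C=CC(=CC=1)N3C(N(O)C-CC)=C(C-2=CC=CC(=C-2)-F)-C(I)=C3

Molecular formula from the SMILES: C19H18FIN2O.
DoU = (2C + 2 + N − H − X)/2 = (2·19 + 2 + 2 − 18 − 2)/2 = 22/2 = 11.
(Structurally: 3 ring(s) + 8 π bond(s) = 11.)

11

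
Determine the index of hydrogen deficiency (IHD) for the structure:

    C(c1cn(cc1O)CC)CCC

Molecular formula from the SMILES: C10H17NO.
DoU = (2C + 2 + N − H − X)/2 = (2·10 + 2 + 1 − 17 − 0)/2 = 6/2 = 3.
(Structurally: 1 ring(s) + 2 π bond(s) = 3.)

3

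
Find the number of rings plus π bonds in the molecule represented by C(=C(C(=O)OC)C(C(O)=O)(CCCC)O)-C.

Molecular formula from the SMILES: C11H18O5.
DoU = (2C + 2 + N − H − X)/2 = (2·11 + 2 + 0 − 18 − 0)/2 = 6/2 = 3.
(Structurally: 0 ring(s) + 3 π bond(s) = 3.)

3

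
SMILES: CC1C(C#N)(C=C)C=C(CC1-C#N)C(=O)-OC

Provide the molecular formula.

C13H14N2O2

Heavy atoms from the SMILES: 13 C, 2 N, 2 O.
Implicit hydrogens by atom environment:
  5 × C: no H
  4 × C: 1 H each → 4
  2 × C: 3 H each → 6
  2 × C: 2 H each → 4
  2 × N: no H
  2 × O: no H
  Total hydrogens = 14.
Molecular formula: C13H14N2O2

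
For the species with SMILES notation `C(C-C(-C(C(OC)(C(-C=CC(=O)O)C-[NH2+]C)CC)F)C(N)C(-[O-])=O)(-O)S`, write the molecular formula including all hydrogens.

Heavy atoms from the SMILES: 16 C, 1 F, 2 N, 6 O, 1 S.
Implicit hydrogens by atom environment:
  7 × C: 1 H each → 7
  3 × C: 3 H each → 9
  3 × C: 2 H each → 6
  3 × C: no H
  3 × O: no H
  2 × O: 1 H each → 2
  1 × F: no H
  1 × N: 2 H
  1 × N (charge +1): 2 H
  1 × O (charge -1): no H
  1 × S: 1 H
  Total hydrogens = 29.
Molecular formula: C16H29FN2O6S

C16H29FN2O6S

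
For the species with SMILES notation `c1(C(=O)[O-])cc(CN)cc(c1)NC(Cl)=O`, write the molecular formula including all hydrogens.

Heavy atoms from the SMILES: 9 C, 1 Cl, 2 N, 3 O.
Implicit hydrogens by atom environment:
  3 × C (aromatic): 1 H each → 3
  3 × C (aromatic): no H
  2 × C: no H
  2 × O: no H
  1 × C: 2 H
  1 × Cl: no H
  1 × N: 2 H
  1 × N: 1 H
  1 × O (charge -1): no H
  Total hydrogens = 8.
Net charge -1.
Molecular formula: C9H8ClN2O3-

C9H8ClN2O3-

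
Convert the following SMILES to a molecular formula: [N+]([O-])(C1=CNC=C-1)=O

Heavy atoms from the SMILES: 4 C, 2 N, 2 O.
Implicit hydrogens by atom environment:
  3 × C (aromatic): 1 H each → 3
  1 × C (aromatic): no H
  1 × N (aromatic): 1 H
  1 × N (charge +1): no H
  1 × O: no H
  1 × O (charge -1): no H
  Total hydrogens = 4.
Molecular formula: C4H4N2O2

C4H4N2O2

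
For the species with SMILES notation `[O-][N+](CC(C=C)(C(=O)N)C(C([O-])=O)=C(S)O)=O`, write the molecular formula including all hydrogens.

C8H9N2O6S-

Heavy atoms from the SMILES: 8 C, 2 N, 6 O, 1 S.
Implicit hydrogens by atom environment:
  5 × C: no H
  3 × O: no H
  2 × C: 2 H each → 4
  2 × O (charge -1): no H
  1 × C: 1 H
  1 × N: 2 H
  1 × N (charge +1): no H
  1 × O: 1 H
  1 × S: 1 H
  Total hydrogens = 9.
Net charge -1.
Molecular formula: C8H9N2O6S-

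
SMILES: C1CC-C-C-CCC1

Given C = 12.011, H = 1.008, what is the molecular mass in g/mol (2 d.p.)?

112.22

Molecular formula: C8H16.
M = 8×12.011 + 16×1.008 = 112.22 g/mol.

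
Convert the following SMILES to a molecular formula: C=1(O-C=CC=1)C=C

Heavy atoms from the SMILES: 6 C, 1 O.
Implicit hydrogens by atom environment:
  3 × C (aromatic): 1 H each → 3
  1 × C: 2 H
  1 × C: 1 H
  1 × C (aromatic): no H
  1 × O (aromatic): no H
  Total hydrogens = 6.
Molecular formula: C6H6O

C6H6O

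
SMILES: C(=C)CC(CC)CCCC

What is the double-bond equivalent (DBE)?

1

Molecular formula from the SMILES: C10H20.
DoU = (2C + 2 + N − H − X)/2 = (2·10 + 2 + 0 − 20 − 0)/2 = 2/2 = 1.
(Structurally: 0 ring(s) + 1 π bond(s) = 1.)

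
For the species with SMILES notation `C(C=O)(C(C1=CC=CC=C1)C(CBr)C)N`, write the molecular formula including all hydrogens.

Heavy atoms from the SMILES: 1 Br, 12 C, 1 N, 1 O.
Implicit hydrogens by atom environment:
  5 × C (aromatic): 1 H each → 5
  4 × C: 1 H each → 4
  1 × Br: no H
  1 × C: 3 H
  1 × C: 2 H
  1 × C (aromatic): no H
  1 × N: 2 H
  1 × O: no H
  Total hydrogens = 16.
Molecular formula: C12H16BrNO

C12H16BrNO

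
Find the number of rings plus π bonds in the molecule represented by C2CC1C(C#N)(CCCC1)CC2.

4

Molecular formula from the SMILES: C11H17N.
DoU = (2C + 2 + N − H − X)/2 = (2·11 + 2 + 1 − 17 − 0)/2 = 8/2 = 4.
(Structurally: 2 ring(s) + 2 π bond(s) = 4.)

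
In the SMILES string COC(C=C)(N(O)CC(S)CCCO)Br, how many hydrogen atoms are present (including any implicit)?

18

Hydrogens are implicit in SMILES; fill each atom to its normal valence:
  5 × C: 2 H each → 10
  2 × C: 1 H each → 2
  2 × O: 1 H each → 2
  1 × Br: no H
  1 × C: 3 H
  1 × C: no H
  1 × N: no H
  1 × O: no H
  1 × S: 1 H
  Total hydrogens = 18.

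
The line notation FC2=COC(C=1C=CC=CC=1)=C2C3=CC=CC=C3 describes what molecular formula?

C16H11FO

Heavy atoms from the SMILES: 16 C, 1 F, 1 O.
Implicit hydrogens by atom environment:
  11 × C (aromatic): 1 H each → 11
  5 × C (aromatic): no H
  1 × F: no H
  1 × O (aromatic): no H
  Total hydrogens = 11.
Molecular formula: C16H11FO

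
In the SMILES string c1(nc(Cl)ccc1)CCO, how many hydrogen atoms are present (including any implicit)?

8

Hydrogens are implicit in SMILES; fill each atom to its normal valence:
  3 × C (aromatic): 1 H each → 3
  2 × C: 2 H each → 4
  2 × C (aromatic): no H
  1 × Cl: no H
  1 × N (aromatic): no H
  1 × O: 1 H
  Total hydrogens = 8.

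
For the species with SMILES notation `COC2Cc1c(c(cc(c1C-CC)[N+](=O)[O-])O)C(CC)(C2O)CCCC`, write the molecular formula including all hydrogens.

Heavy atoms from the SMILES: 20 C, 1 N, 5 O.
Implicit hydrogens by atom environment:
  7 × C: 2 H each → 14
  5 × C (aromatic): no H
  4 × C: 3 H each → 12
  2 × C: 1 H each → 2
  2 × O: 1 H each → 2
  2 × O: no H
  1 × C (aromatic): 1 H
  1 × C: no H
  1 × N (charge +1): no H
  1 × O (charge -1): no H
  Total hydrogens = 31.
Molecular formula: C20H31NO5

C20H31NO5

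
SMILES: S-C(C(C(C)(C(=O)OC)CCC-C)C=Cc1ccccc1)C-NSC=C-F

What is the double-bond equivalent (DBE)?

Molecular formula from the SMILES: C21H30FNO2S2.
DoU = (2C + 2 + N − H − X)/2 = (2·21 + 2 + 1 − 30 − 1)/2 = 14/2 = 7.
(Structurally: 1 ring(s) + 6 π bond(s) = 7.)

7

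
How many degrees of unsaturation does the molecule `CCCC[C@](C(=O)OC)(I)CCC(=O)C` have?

Molecular formula from the SMILES: C11H19IO3.
DoU = (2C + 2 + N − H − X)/2 = (2·11 + 2 + 0 − 19 − 1)/2 = 4/2 = 2.
(Structurally: 0 ring(s) + 2 π bond(s) = 2.)

2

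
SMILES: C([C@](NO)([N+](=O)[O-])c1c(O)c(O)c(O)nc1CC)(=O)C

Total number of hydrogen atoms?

Hydrogens are implicit in SMILES; fill each atom to its normal valence:
  5 × C (aromatic): no H
  4 × O: 1 H each → 4
  2 × C: 3 H each → 6
  2 × C: no H
  2 × O: no H
  1 × C: 2 H
  1 × N: 1 H
  1 × N (aromatic): no H
  1 × N (charge +1): no H
  1 × O (charge -1): no H
  Total hydrogens = 13.

13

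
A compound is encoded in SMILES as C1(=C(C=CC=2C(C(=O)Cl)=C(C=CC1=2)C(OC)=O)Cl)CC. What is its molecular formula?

Heavy atoms from the SMILES: 15 C, 2 Cl, 3 O.
Implicit hydrogens by atom environment:
  6 × C (aromatic): no H
  4 × C (aromatic): 1 H each → 4
  3 × O: no H
  2 × C: 3 H each → 6
  2 × C: no H
  2 × Cl: no H
  1 × C: 2 H
  Total hydrogens = 12.
Molecular formula: C15H12Cl2O3

C15H12Cl2O3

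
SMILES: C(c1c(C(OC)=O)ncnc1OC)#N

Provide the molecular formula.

Heavy atoms from the SMILES: 8 C, 3 N, 3 O.
Implicit hydrogens by atom environment:
  3 × C (aromatic): no H
  3 × O: no H
  2 × C: 3 H each → 6
  2 × C: no H
  2 × N (aromatic): no H
  1 × C (aromatic): 1 H
  1 × N: no H
  Total hydrogens = 7.
Molecular formula: C8H7N3O3

C8H7N3O3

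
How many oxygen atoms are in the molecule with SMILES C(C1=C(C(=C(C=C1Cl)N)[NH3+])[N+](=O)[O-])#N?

The symbol for oxygen appears 2 times in the SMILES.

2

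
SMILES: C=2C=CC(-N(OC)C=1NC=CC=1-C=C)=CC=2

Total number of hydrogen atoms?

14

Hydrogens are implicit in SMILES; fill each atom to its normal valence:
  7 × C (aromatic): 1 H each → 7
  3 × C (aromatic): no H
  1 × C: 3 H
  1 × C: 2 H
  1 × C: 1 H
  1 × N (aromatic): 1 H
  1 × N: no H
  1 × O: no H
  Total hydrogens = 14.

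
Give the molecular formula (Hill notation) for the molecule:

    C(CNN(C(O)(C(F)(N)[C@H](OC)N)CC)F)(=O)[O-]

C8H17F2N4O4-

Heavy atoms from the SMILES: 8 C, 2 F, 4 N, 4 O.
Implicit hydrogens by atom environment:
  3 × C: no H
  2 × C: 3 H each → 6
  2 × C: 2 H each → 4
  2 × F: no H
  2 × N: 2 H each → 4
  2 × O: no H
  1 × C: 1 H
  1 × N: 1 H
  1 × N: no H
  1 × O: 1 H
  1 × O (charge -1): no H
  Total hydrogens = 17.
Net charge -1.
Molecular formula: C8H17F2N4O4-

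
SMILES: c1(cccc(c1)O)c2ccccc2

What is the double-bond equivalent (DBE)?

8

Molecular formula from the SMILES: C12H10O.
DoU = (2C + 2 + N − H − X)/2 = (2·12 + 2 + 0 − 10 − 0)/2 = 16/2 = 8.
(Structurally: 2 ring(s) + 6 π bond(s) = 8.)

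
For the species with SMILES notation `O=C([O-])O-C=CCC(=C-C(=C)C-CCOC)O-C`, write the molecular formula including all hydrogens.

Heavy atoms from the SMILES: 13 C, 5 O.
Implicit hydrogens by atom environment:
  5 × C: 2 H each → 10
  4 × O: no H
  3 × C: 1 H each → 3
  3 × C: no H
  2 × C: 3 H each → 6
  1 × O (charge -1): no H
  Total hydrogens = 19.
Net charge -1.
Molecular formula: C13H19O5-

C13H19O5-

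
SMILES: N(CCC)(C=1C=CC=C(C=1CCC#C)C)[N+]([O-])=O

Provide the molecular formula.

Heavy atoms from the SMILES: 14 C, 2 N, 2 O.
Implicit hydrogens by atom environment:
  4 × C: 2 H each → 8
  3 × C (aromatic): 1 H each → 3
  3 × C (aromatic): no H
  2 × C: 3 H each → 6
  1 × C: 1 H
  1 × C: no H
  1 × N: no H
  1 × N (charge +1): no H
  1 × O: no H
  1 × O (charge -1): no H
  Total hydrogens = 18.
Molecular formula: C14H18N2O2

C14H18N2O2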